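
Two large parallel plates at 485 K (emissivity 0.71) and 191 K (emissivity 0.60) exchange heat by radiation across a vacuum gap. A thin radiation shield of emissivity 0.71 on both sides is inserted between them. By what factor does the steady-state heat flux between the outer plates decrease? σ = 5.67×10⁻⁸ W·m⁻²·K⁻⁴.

Without shield: q₀ = σΔ(T⁴)/(1/ε₁+1/ε₂−1) with denominator 2.075.
With shield the two gaps are in series; the resistances add: (1/ε₁+1/ε_s−1)+(1/ε_s+1/ε₂−1) = 1.817+2.075 = 3.892.
Heat-flux ratio q₀/q = 3.892/2.075.

factor ≈ 1.88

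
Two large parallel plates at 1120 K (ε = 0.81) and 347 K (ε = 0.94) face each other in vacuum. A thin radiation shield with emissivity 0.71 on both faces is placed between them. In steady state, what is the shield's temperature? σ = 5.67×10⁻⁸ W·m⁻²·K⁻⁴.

In steady state the net flux on the hot side equals that on the cold side.
σ(T₁⁴−T_s⁴)/D₁ = σ(T_s⁴−T₂⁴)/D₂, with D₁ = 1/ε₁+1/ε_s−1 = 1.643, D₂ = 1/ε_s+1/ε₂−1 = 1.472.
Solve for T_s⁴: T_s⁴ = (D₂·T₁⁴ + D₁·T₂⁴)/(D₁+D₂) = 7.513×10¹¹ K⁴.

T_s ≈ 931 K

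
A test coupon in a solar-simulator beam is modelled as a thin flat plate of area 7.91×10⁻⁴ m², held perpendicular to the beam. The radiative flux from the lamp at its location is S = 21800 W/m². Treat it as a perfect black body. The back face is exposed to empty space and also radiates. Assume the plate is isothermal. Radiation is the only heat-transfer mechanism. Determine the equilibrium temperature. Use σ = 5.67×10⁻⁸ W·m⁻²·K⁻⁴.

At equilibrium, absorbed power = emitted power.
Absorbing cross-section = A = 7.910×10⁻⁴ m²; emitting surface = 2A = 0.001582 m² (ratio 2).
S·A_cross = εσ·A_surf·T⁴  ⇒  T⁴ = S/(2σ).
T⁴ = 1.00·21800/(2·5.67×10⁻⁸) = 1.922×10¹¹ K⁴.
T = (1.922×10¹¹)^(1/4).

T ≈ 662 K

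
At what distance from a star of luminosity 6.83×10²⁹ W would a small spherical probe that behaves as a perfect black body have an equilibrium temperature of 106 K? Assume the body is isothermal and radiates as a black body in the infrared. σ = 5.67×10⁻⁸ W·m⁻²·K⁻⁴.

d ≈ 4.36×10¹³ m

For an isothermal black-emitting sphere, (1−a)S·πr² = σ·4πr²·T⁴ ⇒ S = 4σT⁴/(1−a).
S = 4·5.67×10⁻⁸·(106)⁴/1.00 = 28.63 W/m².
Flux falls as S = L/(4πd²), so d = √(L/(4πS)) = √(6.83×10²⁹/(4π·28.63)).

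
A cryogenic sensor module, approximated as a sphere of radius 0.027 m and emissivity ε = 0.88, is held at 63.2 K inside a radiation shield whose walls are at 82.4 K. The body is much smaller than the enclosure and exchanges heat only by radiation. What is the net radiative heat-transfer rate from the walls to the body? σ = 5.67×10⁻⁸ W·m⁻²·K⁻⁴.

For a small grey body in a large enclosure: P_net = εσA(T_body⁴ − T_wall⁴).
A = 4πr² = 0.009161 m²; T_body⁴ − T_wall⁴ = 1.595×10⁷ − 4.610×10⁷ = -3.015×10⁷ K⁴.
|P_net| = 0.88·5.67×10⁻⁸·0.009161·3.015×10⁷.

P_net ≈ 0.0138 W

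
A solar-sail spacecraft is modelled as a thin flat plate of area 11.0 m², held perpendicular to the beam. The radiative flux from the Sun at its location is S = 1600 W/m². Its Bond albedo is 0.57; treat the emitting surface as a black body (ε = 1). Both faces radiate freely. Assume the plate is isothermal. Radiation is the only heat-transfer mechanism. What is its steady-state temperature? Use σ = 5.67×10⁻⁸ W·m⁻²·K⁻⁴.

T ≈ 279 K

At equilibrium, absorbed power = emitted power.
Absorbing cross-section = A = 11.00 m²; emitting surface = 2A = 22.00 m² (ratio 2).
(1−a)S·A_cross = εσ·A_surf·T⁴  ⇒  T⁴ = (1−a)S/(2σ).
T⁴ = 0.430·1600/(2·5.67×10⁻⁸) = 6.067×10⁹ K⁴.
T = (6.067×10⁹)^(1/4).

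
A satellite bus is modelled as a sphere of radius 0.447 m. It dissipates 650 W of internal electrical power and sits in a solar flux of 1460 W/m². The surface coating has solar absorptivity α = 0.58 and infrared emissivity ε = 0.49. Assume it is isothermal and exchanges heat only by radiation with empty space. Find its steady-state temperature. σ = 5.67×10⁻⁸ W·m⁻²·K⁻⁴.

T ≈ 361 K

At steady state, absorbed solar power + internal power = radiated power.
Absorbed: α·S·A_cross = 0.58·1460·0.6277 = 531.6 W (cross-section πr²).
Total input = 531.6 + 650 = 1182 W.
Radiated: εσ·A_surf·T⁴ with A_surf = 4πr² = 2.511 m².
T⁴ = 1182/(0.49·5.67×10⁻⁸·2.511) = 1.694×10¹⁰ K⁴.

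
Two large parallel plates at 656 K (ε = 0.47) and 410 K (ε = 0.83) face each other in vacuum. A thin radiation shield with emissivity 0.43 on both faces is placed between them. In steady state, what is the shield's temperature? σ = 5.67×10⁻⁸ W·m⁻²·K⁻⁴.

In steady state the net flux on the hot side equals that on the cold side.
σ(T₁⁴−T_s⁴)/D₁ = σ(T_s⁴−T₂⁴)/D₂, with D₁ = 1/ε₁+1/ε_s−1 = 3.453, D₂ = 1/ε_s+1/ε₂−1 = 2.530.
Solve for T_s⁴: T_s⁴ = (D₂·T₁⁴ + D₁·T₂⁴)/(D₁+D₂) = 9.462×10¹⁰ K⁴.

T_s ≈ 555 K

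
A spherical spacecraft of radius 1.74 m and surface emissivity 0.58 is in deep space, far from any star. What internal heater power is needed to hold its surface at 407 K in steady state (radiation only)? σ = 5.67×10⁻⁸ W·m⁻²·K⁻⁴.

P = εσ·4πr²·T⁴.
4πr² = 38.05 m²; T⁴ = 2.744×10¹⁰ K⁴.
P = 0.58·5.67×10⁻⁸·38.05·2.744×10¹⁰.

P ≈ 34300 W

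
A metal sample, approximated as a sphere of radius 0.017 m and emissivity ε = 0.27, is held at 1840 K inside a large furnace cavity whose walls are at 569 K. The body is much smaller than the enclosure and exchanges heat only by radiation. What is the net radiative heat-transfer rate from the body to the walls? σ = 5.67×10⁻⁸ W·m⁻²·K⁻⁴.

P_net ≈ 631 W

For a small grey body in a large enclosure: P_net = εσA(T_body⁴ − T_wall⁴).
A = 4πr² = 0.003632 m²; T_body⁴ − T_wall⁴ = 1.146×10¹³ − 1.048×10¹¹ = 1.136×10¹³ K⁴.
|P_net| = 0.27·5.67×10⁻⁸·0.003632·1.136×10¹³.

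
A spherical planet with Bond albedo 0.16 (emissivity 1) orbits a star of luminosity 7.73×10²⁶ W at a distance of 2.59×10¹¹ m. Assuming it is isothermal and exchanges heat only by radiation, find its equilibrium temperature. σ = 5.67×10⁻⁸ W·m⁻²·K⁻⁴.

First find the stellar flux at distance d: S = L/(4πd²) = 7.73×10²⁶/(4π·(2.59×10¹¹)²) = 917.0 W/m².
For an isothermal sphere, absorbed (1−a)S·πr² = emitted σ·4πr²·T⁴, so T⁴ = (1−a)S/(4σ).
T⁴ = 0.840·917.0/(4·5.67×10⁻⁸) = 3.396×10⁹ K⁴.

T ≈ 241 K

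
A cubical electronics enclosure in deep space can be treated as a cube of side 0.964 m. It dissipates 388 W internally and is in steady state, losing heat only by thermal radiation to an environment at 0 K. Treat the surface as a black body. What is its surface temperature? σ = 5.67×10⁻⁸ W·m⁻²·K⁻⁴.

T ≈ 187 K

Steady state: internal power = radiated power, P = εσA T⁴.
Radiating area A = 6L² = 5.576 m².
T⁴ = P/(εσA) = 388/(1.0·5.67×10⁻⁸·5.576) = 1.227×10⁹ K⁴.
T = (1.227×10⁹)^(1/4).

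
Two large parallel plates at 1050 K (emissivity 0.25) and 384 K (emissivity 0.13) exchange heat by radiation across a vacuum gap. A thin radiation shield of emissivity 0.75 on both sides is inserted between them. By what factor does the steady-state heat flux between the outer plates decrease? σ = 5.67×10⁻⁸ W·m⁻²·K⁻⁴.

factor ≈ 1.16

Without shield: q₀ = σΔ(T⁴)/(1/ε₁+1/ε₂−1) with denominator 10.69.
With shield the two gaps are in series; the resistances add: (1/ε₁+1/ε_s−1)+(1/ε_s+1/ε₂−1) = 4.333+8.026 = 12.36.
Heat-flux ratio q₀/q = 12.36/10.69.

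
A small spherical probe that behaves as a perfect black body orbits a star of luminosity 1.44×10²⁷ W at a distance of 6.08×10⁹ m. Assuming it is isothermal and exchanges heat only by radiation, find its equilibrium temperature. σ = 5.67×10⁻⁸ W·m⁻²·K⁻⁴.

First find the stellar flux at distance d: S = L/(4πd²) = 1.44×10²⁷/(4π·(6.08×10⁹)²) = 3.100×10⁶ W/m².
For an isothermal sphere, absorbed (1−a)S·πr² = emitted σ·4πr²·T⁴, so T⁴ = (1−a)S/(4σ).
T⁴ = 1.00·3.100×10⁶/(4·5.67×10⁻⁸) = 1.367×10¹³ K⁴.

T ≈ 1920 K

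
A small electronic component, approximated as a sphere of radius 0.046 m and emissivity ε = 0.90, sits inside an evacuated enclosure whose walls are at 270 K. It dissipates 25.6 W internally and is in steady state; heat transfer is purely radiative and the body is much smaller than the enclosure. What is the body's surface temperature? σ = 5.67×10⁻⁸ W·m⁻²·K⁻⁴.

T ≈ 394 K

For a small grey body in a large enclosure, net radiated power = εσA(T⁴ − T_w⁴).
Steady state: P = εσA(T⁴ − T_w⁴) with A = 4πr² = 0.02659 m².
T⁴ = P/(εσA) + T_w⁴ = 25.6/(0.90·5.67×10⁻⁸·0.02659) + (270)⁴
    = 1.887×10¹⁰ + 5.314×10⁹ = 2.418×10¹⁰ K⁴.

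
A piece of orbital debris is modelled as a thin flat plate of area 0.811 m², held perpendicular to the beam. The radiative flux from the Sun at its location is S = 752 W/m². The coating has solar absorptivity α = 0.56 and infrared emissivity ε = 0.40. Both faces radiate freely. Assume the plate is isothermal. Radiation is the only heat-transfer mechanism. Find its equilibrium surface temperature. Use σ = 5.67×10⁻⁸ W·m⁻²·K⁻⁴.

At equilibrium, absorbed power = emitted power.
Absorbing cross-section = A = 0.8110 m²; emitting surface = 2A = 1.622 m² (ratio 2).
αS·A_cross = εσ·A_surf·T⁴  ⇒  T⁴ = αS/(ε·2σ).
T⁴ = 0.560·752/(0.40·2·5.67×10⁻⁸) = 9.284×10⁹ K⁴.
T = (9.284×10⁹)^(1/4).

T ≈ 310 K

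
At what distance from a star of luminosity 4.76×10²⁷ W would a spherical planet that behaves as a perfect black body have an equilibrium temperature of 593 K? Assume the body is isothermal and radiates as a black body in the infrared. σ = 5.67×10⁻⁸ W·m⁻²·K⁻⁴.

For an isothermal black-emitting sphere, (1−a)S·πr² = σ·4πr²·T⁴ ⇒ S = 4σT⁴/(1−a).
S = 4·5.67×10⁻⁸·(593)⁴/1.00 = 28050 W/m².
Flux falls as S = L/(4πd²), so d = √(L/(4πS)) = √(4.76×10²⁷/(4π·28050)).

d ≈ 1.16×10¹¹ m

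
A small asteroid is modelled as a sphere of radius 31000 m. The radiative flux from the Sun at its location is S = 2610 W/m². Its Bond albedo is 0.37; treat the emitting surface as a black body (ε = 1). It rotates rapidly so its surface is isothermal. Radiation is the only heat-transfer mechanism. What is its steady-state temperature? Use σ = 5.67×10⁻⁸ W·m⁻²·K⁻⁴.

At equilibrium, absorbed power = emitted power.
Absorbing cross-section = πr² = 3.019×10⁹ m²; emitting surface = 4πr² = 1.208×10¹⁰ m² (ratio 4).
(1−a)S·A_cross = εσ·A_surf·T⁴  ⇒  T⁴ = (1−a)S/(4σ).
T⁴ = 0.630·2610/(4·5.67×10⁻⁸) = 7.250×10⁹ K⁴.
T = (7.250×10⁹)^(1/4).

T ≈ 292 K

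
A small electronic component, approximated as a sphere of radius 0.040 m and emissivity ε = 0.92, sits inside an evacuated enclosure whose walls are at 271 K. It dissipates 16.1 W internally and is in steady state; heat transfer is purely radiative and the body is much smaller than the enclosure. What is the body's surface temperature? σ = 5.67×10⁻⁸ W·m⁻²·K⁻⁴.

For a small grey body in a large enclosure, net radiated power = εσA(T⁴ − T_w⁴).
Steady state: P = εσA(T⁴ − T_w⁴) with A = 4πr² = 0.02011 m².
T⁴ = P/(εσA) + T_w⁴ = 16.1/(0.92·5.67×10⁻⁸·0.02011) + (271)⁴
    = 1.535×10¹⁰ + 5.394×10⁹ = 2.074×10¹⁰ K⁴.

T ≈ 380 K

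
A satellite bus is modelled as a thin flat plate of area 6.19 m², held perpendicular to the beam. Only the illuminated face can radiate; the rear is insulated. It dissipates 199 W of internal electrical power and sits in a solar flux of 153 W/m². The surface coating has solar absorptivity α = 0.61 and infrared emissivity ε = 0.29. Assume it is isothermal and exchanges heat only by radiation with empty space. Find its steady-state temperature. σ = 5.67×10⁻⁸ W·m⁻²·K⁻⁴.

T ≈ 296 K

At steady state, absorbed solar power + internal power = radiated power.
Absorbed: α·S·A_cross = 0.61·153·6.190 = 577.7 W (cross-section A).
Total input = 577.7 + 199 = 776.7 W.
Radiated: εσ·A_surf·T⁴ with A_surf = A = 6.190 m².
T⁴ = 776.7/(0.29·5.67×10⁻⁸·6.190) = 7.631×10⁹ K⁴.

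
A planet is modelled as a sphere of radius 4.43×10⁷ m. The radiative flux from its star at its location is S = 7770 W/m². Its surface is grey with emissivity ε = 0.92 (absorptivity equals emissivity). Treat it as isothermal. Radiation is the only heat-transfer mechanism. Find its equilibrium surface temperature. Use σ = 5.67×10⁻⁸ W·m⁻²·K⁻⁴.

At equilibrium, absorbed power = emitted power.
Absorbing cross-section = πr² = 6.165×10¹⁵ m²; emitting surface = 4πr² = 2.466×10¹⁶ m² (ratio 4).
εS·A_cross = εσ·A_surf·T⁴  ⇒  T⁴ = S/(4σ)   (ε cancels).
T⁴ = 7770/(4·5.67×10⁻⁸) = 3.426×10¹⁰ K⁴.
T = (3.426×10¹⁰)^(1/4).

T ≈ 430 K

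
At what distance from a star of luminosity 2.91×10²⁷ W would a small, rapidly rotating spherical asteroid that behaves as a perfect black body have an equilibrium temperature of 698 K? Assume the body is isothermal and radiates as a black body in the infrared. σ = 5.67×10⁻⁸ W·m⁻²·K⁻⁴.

d ≈ 6.56×10¹⁰ m

For an isothermal black-emitting sphere, (1−a)S·πr² = σ·4πr²·T⁴ ⇒ S = 4σT⁴/(1−a).
S = 4·5.67×10⁻⁸·(698)⁴/1.00 = 53840 W/m².
Flux falls as S = L/(4πd²), so d = √(L/(4πS)) = √(2.91×10²⁷/(4π·53840)).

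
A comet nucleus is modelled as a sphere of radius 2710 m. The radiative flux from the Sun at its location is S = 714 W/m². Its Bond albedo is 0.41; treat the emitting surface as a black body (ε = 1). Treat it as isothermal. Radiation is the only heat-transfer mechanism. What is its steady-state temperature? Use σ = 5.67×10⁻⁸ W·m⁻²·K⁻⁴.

T ≈ 208 K

At equilibrium, absorbed power = emitted power.
Absorbing cross-section = πr² = 2.307×10⁷ m²; emitting surface = 4πr² = 9.229×10⁷ m² (ratio 4).
(1−a)S·A_cross = εσ·A_surf·T⁴  ⇒  T⁴ = (1−a)S/(4σ).
T⁴ = 0.590·714/(4·5.67×10⁻⁸) = 1.857×10⁹ K⁴.
T = (1.857×10⁹)^(1/4).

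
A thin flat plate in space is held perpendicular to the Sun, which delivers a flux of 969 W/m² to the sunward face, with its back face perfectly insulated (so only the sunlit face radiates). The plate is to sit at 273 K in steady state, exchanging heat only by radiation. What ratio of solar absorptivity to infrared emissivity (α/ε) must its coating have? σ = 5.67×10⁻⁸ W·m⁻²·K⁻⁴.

α/ε ≈ 0.325

Balance: αS·A = εσ·1A·T⁴ ⇒ α/ε = σT⁴/S.
α/ε = 5.67×10⁻⁸·(273)⁴/969 = 5.67×10⁻⁸·5.555×10⁹/969.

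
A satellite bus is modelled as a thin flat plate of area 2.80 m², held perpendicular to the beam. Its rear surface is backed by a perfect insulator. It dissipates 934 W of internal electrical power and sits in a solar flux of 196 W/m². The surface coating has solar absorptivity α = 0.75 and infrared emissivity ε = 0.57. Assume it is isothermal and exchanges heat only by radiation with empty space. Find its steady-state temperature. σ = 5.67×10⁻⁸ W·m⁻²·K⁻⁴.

T ≈ 349 K

At steady state, absorbed solar power + internal power = radiated power.
Absorbed: α·S·A_cross = 0.75·196·2.800 = 411.6 W (cross-section A).
Total input = 411.6 + 934 = 1346 W.
Radiated: εσ·A_surf·T⁴ with A_surf = A = 2.800 m².
T⁴ = 1346/(0.57·5.67×10⁻⁸·2.800) = 1.487×10¹⁰ K⁴.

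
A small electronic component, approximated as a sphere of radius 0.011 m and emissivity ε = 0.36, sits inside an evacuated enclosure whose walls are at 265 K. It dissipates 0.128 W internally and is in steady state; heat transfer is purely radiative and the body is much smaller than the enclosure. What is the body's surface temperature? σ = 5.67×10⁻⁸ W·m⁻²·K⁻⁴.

For a small grey body in a large enclosure, net radiated power = εσA(T⁴ − T_w⁴).
Steady state: P = εσA(T⁴ − T_w⁴) with A = 4πr² = 0.001521 m².
T⁴ = P/(εσA) + T_w⁴ = 0.128/(0.36·5.67×10⁻⁸·0.001521) + (265)⁴
    = 4.124×10⁹ + 4.932×10⁹ = 9.056×10⁹ K⁴.

T ≈ 308 K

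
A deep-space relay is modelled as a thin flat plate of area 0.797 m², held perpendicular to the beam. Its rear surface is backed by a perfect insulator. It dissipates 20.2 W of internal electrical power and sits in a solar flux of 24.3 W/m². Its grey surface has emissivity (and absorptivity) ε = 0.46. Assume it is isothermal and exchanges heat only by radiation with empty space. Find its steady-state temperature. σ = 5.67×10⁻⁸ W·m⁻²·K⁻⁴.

T ≈ 193 K

At steady state, absorbed solar power + internal power = radiated power.
Absorbed: α·S·A_cross = 0.46·24.3·0.7970 = 8.909 W (cross-section A).
Total input = 8.909 + 20.2 = 29.11 W.
Radiated: εσ·A_surf·T⁴ with A_surf = A = 0.7970 m².
T⁴ = 29.11/(0.46·5.67×10⁻⁸·0.7970) = 1.400×10⁹ K⁴.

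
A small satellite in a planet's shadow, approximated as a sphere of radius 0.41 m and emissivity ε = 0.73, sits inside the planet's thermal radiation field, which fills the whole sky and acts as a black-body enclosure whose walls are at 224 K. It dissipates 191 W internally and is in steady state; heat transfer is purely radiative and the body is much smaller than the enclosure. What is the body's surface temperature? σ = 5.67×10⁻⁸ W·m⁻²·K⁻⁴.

T ≈ 262 K

For a small grey body in a large enclosure, net radiated power = εσA(T⁴ − T_w⁴).
Steady state: P = εσA(T⁴ − T_w⁴) with A = 4πr² = 2.112 m².
T⁴ = P/(εσA) + T_w⁴ = 191/(0.73·5.67×10⁻⁸·2.112) + (224)⁴
    = 2.184×10⁹ + 2.518×10⁹ = 4.702×10⁹ K⁴.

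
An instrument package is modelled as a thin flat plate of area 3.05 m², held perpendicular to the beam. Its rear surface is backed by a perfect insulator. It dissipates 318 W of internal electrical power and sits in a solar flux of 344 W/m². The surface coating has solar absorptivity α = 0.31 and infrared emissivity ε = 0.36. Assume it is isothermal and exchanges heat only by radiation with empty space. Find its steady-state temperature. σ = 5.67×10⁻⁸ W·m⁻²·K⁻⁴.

T ≈ 319 K

At steady state, absorbed solar power + internal power = radiated power.
Absorbed: α·S·A_cross = 0.31·344·3.050 = 325.3 W (cross-section A).
Total input = 325.3 + 318 = 643.3 W.
Radiated: εσ·A_surf·T⁴ with A_surf = A = 3.050 m².
T⁴ = 643.3/(0.36·5.67×10⁻⁸·3.050) = 1.033×10¹⁰ K⁴.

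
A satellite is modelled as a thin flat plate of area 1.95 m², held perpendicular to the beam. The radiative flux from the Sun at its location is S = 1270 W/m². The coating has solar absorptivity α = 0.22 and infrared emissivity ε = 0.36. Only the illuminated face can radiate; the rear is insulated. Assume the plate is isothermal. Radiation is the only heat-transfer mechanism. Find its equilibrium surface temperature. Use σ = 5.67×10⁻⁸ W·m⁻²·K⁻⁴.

T ≈ 342 K

At equilibrium, absorbed power = emitted power.
Absorbing cross-section = A = 1.950 m²; emitting surface = A = 1.950 m² (ratio 1).
αS·A_cross = εσ·A_surf·T⁴  ⇒  T⁴ = αS/(ε·1σ).
T⁴ = 0.220·1270/(0.36·1·5.67×10⁻⁸) = 1.369×10¹⁰ K⁴.
T = (1.369×10¹⁰)^(1/4).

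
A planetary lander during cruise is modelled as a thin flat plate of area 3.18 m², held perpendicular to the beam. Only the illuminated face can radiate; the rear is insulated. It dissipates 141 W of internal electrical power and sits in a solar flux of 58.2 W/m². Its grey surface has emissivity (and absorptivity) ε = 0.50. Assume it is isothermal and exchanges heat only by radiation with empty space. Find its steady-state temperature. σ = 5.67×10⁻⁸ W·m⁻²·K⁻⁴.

At steady state, absorbed solar power + internal power = radiated power.
Absorbed: α·S·A_cross = 0.50·58.2·3.180 = 92.54 W (cross-section A).
Total input = 92.54 + 141 = 233.5 W.
Radiated: εσ·A_surf·T⁴ with A_surf = A = 3.180 m².
T⁴ = 233.5/(0.50·5.67×10⁻⁸·3.180) = 2.590×10⁹ K⁴.

T ≈ 226 K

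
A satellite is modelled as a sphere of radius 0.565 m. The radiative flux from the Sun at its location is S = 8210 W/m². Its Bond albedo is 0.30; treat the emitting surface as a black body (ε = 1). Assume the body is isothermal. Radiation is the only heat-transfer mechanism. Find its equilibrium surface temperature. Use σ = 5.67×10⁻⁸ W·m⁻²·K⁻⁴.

At equilibrium, absorbed power = emitted power.
Absorbing cross-section = πr² = 1.003 m²; emitting surface = 4πr² = 4.011 m² (ratio 4).
(1−a)S·A_cross = εσ·A_surf·T⁴  ⇒  T⁴ = (1−a)S/(4σ).
T⁴ = 0.700·8210/(4·5.67×10⁻⁸) = 2.534×10¹⁰ K⁴.
T = (2.534×10¹⁰)^(1/4).

T ≈ 399 K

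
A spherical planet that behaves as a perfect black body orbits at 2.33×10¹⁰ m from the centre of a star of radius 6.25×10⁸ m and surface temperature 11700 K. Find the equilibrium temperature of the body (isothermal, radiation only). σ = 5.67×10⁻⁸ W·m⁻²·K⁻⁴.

T ≈ 1350 K

The star's surface emits σT_*⁴; at distance d the flux is S = σT_*⁴(R_*/d)².
S = 5.67×10⁻⁸·(11700)⁴·(6.25×10⁸/2.33×10¹⁰)² = 7.645×10⁵ W/m².
For an isothermal sphere T⁴ = (1−a)S/(4σ) = 3.371×10¹² K⁴.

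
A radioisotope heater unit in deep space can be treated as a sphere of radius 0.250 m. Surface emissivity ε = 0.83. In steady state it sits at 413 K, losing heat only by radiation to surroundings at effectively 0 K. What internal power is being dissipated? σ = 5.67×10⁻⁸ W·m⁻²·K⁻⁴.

P ≈ 1080 W

Steady state: P = εσA T⁴.
A = 4πr² = 0.7854 m²; T⁴ = (413)⁴ = 2.909×10¹⁰ K⁴.
P = 0.83 × 5.67×10⁻⁸ × 0.7854 × 2.909×10¹⁰.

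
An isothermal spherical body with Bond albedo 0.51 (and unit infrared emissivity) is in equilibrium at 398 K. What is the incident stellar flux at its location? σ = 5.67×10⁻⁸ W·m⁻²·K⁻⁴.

S ≈ 11600 W/m²

(1−a)S·πr² = σ·4πr²·T⁴ ⇒ S = 4σT⁴/(1−a).
S = 4·5.67×10⁻⁸·2.509×10¹⁰/0.490.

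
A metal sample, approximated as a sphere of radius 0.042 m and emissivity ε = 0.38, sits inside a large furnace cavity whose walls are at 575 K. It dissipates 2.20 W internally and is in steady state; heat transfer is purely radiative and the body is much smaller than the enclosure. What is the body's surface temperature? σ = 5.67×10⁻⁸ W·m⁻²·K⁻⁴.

T ≈ 581 K

For a small grey body in a large enclosure, net radiated power = εσA(T⁴ − T_w⁴).
Steady state: P = εσA(T⁴ − T_w⁴) with A = 4πr² = 0.02217 m².
T⁴ = P/(εσA) + T_w⁴ = 2.20/(0.38·5.67×10⁻⁸·0.02217) + (575)⁴
    = 4.606×10⁹ + 1.093×10¹¹ = 1.139×10¹¹ K⁴.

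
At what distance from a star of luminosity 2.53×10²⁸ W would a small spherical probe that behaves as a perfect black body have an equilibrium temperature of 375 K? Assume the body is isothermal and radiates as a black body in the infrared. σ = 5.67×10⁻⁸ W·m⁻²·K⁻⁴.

For an isothermal black-emitting sphere, (1−a)S·πr² = σ·4πr²·T⁴ ⇒ S = 4σT⁴/(1−a).
S = 4·5.67×10⁻⁸·(375)⁴/1.00 = 4485 W/m².
Flux falls as S = L/(4πd²), so d = √(L/(4πS)) = √(2.53×10²⁸/(4π·4485)).

d ≈ 6.70×10¹¹ m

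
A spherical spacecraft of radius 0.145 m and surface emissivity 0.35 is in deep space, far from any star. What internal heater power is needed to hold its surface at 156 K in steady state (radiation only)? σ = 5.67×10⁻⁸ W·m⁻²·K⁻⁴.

P ≈ 3.11 W

P = εσ·4πr²·T⁴.
4πr² = 0.2642 m²; T⁴ = 5.922×10⁸ K⁴.
P = 0.35·5.67×10⁻⁸·0.2642·5.922×10⁸.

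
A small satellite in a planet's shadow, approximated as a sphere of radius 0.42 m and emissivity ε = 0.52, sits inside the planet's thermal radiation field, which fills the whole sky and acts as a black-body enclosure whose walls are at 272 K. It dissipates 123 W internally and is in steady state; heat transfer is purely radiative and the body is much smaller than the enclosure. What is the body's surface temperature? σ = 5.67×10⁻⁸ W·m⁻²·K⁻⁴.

T ≈ 293 K

For a small grey body in a large enclosure, net radiated power = εσA(T⁴ − T_w⁴).
Steady state: P = εσA(T⁴ − T_w⁴) with A = 4πr² = 2.217 m².
T⁴ = P/(εσA) + T_w⁴ = 123/(0.52·5.67×10⁻⁸·2.217) + (272)⁴
    = 1.882×10⁹ + 5.474×10⁹ = 7.356×10⁹ K⁴.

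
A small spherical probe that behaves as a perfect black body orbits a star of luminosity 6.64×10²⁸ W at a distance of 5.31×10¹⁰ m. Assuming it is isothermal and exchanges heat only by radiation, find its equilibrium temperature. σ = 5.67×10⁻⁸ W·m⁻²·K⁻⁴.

T ≈ 1700 K

First find the stellar flux at distance d: S = L/(4πd²) = 6.64×10²⁸/(4π·(5.31×10¹⁰)²) = 1.874×10⁶ W/m².
For an isothermal sphere, absorbed (1−a)S·πr² = emitted σ·4πr²·T⁴, so T⁴ = (1−a)S/(4σ).
T⁴ = 1.00·1.874×10⁶/(4·5.67×10⁻⁸) = 8.263×10¹² K⁴.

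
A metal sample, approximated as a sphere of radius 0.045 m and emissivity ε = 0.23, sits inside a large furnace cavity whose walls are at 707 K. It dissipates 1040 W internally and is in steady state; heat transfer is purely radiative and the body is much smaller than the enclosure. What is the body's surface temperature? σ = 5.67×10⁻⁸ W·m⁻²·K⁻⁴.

For a small grey body in a large enclosure, net radiated power = εσA(T⁴ − T_w⁴).
Steady state: P = εσA(T⁴ − T_w⁴) with A = 4πr² = 0.02545 m².
T⁴ = P/(εσA) + T_w⁴ = 1040/(0.23·5.67×10⁻⁸·0.02545) + (707)⁴
    = 3.134×10¹² + 2.498×10¹¹ = 3.384×10¹² K⁴.

T ≈ 1360 K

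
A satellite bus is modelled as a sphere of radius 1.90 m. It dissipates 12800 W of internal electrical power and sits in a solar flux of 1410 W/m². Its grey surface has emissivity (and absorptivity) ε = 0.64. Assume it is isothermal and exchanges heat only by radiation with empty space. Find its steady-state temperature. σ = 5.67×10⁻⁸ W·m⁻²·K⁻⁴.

At steady state, absorbed solar power + internal power = radiated power.
Absorbed: α·S·A_cross = 0.64·1410·11.34 = 10230 W (cross-section πr²).
Total input = 10230 + 12800 = 23030 W.
Radiated: εσ·A_surf·T⁴ with A_surf = 4πr² = 45.36 m².
T⁴ = 23030/(0.64·5.67×10⁻⁸·45.36) = 1.399×10¹⁰ K⁴.

T ≈ 344 K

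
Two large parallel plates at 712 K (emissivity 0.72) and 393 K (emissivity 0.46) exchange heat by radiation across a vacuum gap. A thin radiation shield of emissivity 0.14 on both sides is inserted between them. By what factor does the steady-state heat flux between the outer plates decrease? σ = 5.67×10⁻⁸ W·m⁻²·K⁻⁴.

Without shield: q₀ = σΔ(T⁴)/(1/ε₁+1/ε₂−1) with denominator 2.563.
With shield the two gaps are in series; the resistances add: (1/ε₁+1/ε_s−1)+(1/ε_s+1/ε₂−1) = 7.532+8.317 = 15.85.
Heat-flux ratio q₀/q = 15.85/2.563.

factor ≈ 6.18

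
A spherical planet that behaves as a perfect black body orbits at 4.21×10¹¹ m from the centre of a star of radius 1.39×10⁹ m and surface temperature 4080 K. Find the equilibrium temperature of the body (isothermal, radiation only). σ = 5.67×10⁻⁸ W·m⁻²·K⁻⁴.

The star's surface emits σT_*⁴; at distance d the flux is S = σT_*⁴(R_*/d)².
S = 5.67×10⁻⁸·(4080)⁴·(1.39×10⁹/4.21×10¹¹)² = 171.3 W/m².
For an isothermal sphere T⁴ = (1−a)S/(4σ) = 7.552×10⁸ K⁴.

T ≈ 166 K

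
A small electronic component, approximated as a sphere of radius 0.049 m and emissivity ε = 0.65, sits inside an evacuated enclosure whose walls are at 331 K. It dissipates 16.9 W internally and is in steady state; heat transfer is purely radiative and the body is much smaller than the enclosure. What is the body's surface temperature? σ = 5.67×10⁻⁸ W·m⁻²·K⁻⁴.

For a small grey body in a large enclosure, net radiated power = εσA(T⁴ − T_w⁴).
Steady state: P = εσA(T⁴ − T_w⁴) with A = 4πr² = 0.03017 m².
T⁴ = P/(εσA) + T_w⁴ = 16.9/(0.65·5.67×10⁻⁸·0.03017) + (331)⁴
    = 1.520×10¹⁰ + 1.200×10¹⁰ = 2.720×10¹⁰ K⁴.

T ≈ 406 K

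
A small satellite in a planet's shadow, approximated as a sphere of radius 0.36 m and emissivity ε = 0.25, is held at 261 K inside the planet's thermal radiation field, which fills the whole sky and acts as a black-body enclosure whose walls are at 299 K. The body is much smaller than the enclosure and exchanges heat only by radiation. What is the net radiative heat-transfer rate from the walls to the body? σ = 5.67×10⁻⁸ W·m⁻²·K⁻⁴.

P_net ≈ 77.4 W

For a small grey body in a large enclosure: P_net = εσA(T_body⁴ − T_wall⁴).
A = 4πr² = 1.629 m²; T_body⁴ − T_wall⁴ = 4.640×10⁹ − 7.993×10⁹ = -3.352×10⁹ K⁴.
|P_net| = 0.25·5.67×10⁻⁸·1.629·3.352×10⁹.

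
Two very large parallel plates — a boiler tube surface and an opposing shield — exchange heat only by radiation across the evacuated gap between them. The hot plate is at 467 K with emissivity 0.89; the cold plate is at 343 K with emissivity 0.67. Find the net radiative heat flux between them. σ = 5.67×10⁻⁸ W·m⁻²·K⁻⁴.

For two infinite grey parallel plates, q = σ(T₁⁴ − T₂⁴)/(1/ε₁ + 1/ε₂ − 1).
T₁⁴ − T₂⁴ = 4.756×10¹⁰ − 1.384×10¹⁰ = 3.372×10¹⁰ K⁴.
1/ε₁ + 1/ε₂ − 1 = 1.124 + 1.493 − 1 = 1.616.
q = 5.67×10⁻⁸ × 3.372×10¹⁰ / 1.616.

q ≈ 1180 W/m²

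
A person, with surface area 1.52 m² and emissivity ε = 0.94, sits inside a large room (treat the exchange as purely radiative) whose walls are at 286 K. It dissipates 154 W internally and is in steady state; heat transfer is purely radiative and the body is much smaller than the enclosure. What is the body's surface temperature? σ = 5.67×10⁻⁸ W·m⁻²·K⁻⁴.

T ≈ 304 K

For a small grey body in a large enclosure, net radiated power = εσA(T⁴ − T_w⁴).
Steady state: P = εσA(T⁴ − T_w⁴) with A = 1.52 m².
T⁴ = P/(εσA) + T_w⁴ = 154/(0.94·5.67×10⁻⁸·1.520) + (286)⁴
    = 1.901×10⁹ + 6.691×10⁹ = 8.592×10⁹ K⁴.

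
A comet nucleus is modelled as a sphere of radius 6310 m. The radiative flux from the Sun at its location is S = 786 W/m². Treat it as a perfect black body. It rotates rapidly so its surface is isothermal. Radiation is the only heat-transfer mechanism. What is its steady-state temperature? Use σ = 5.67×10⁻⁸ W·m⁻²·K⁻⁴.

T ≈ 243 K

At equilibrium, absorbed power = emitted power.
Absorbing cross-section = πr² = 1.251×10⁸ m²; emitting surface = 4πr² = 5.003×10⁸ m² (ratio 4).
S·A_cross = εσ·A_surf·T⁴  ⇒  T⁴ = S/(4σ).
T⁴ = 1.00·786/(4·5.67×10⁻⁸) = 3.466×10⁹ K⁴.
T = (3.466×10⁹)^(1/4).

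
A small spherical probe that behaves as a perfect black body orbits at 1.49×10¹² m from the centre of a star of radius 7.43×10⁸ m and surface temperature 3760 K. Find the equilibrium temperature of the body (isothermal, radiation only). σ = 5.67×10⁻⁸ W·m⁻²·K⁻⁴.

T ≈ 59.4 K

The star's surface emits σT_*⁴; at distance d the flux is S = σT_*⁴(R_*/d)².
S = 5.67×10⁻⁸·(3760)⁴·(7.43×10⁸/1.49×10¹²)² = 2.818 W/m².
For an isothermal sphere T⁴ = (1−a)S/(4σ) = 1.243×10⁷ K⁴.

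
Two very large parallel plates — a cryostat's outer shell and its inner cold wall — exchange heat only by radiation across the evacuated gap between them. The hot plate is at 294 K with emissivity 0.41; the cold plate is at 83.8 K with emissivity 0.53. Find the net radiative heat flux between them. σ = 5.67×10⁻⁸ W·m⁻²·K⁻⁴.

For two infinite grey parallel plates, q = σ(T₁⁴ − T₂⁴)/(1/ε₁ + 1/ε₂ − 1).
T₁⁴ − T₂⁴ = 7.471×10⁹ − 4.931×10⁷ = 7.422×10⁹ K⁴.
1/ε₁ + 1/ε₂ − 1 = 2.439 + 1.887 − 1 = 3.326.
q = 5.67×10⁻⁸ × 7.422×10⁹ / 3.326.

q ≈ 127 W/m²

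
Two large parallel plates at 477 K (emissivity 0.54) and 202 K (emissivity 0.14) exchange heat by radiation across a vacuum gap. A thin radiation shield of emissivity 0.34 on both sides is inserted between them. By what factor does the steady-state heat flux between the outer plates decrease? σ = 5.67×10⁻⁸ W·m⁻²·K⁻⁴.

Without shield: q₀ = σΔ(T⁴)/(1/ε₁+1/ε₂−1) with denominator 7.995.
With shield the two gaps are in series; the resistances add: (1/ε₁+1/ε_s−1)+(1/ε_s+1/ε₂−1) = 3.793+9.084 = 12.88.
Heat-flux ratio q₀/q = 12.88/7.995.

factor ≈ 1.61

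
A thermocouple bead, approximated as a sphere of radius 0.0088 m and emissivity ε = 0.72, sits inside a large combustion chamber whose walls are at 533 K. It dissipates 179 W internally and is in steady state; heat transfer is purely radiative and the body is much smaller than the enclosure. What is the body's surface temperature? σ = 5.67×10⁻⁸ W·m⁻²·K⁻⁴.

For a small grey body in a large enclosure, net radiated power = εσA(T⁴ − T_w⁴).
Steady state: P = εσA(T⁴ − T_w⁴) with A = 4πr² = 9.731×10⁻⁴ m².
T⁴ = P/(εσA) + T_w⁴ = 179/(0.72·5.67×10⁻⁸·9.731×10⁻⁴) + (533)⁴
    = 4.506×10¹² + 8.071×10¹⁰ = 4.586×10¹² K⁴.

T ≈ 1460 K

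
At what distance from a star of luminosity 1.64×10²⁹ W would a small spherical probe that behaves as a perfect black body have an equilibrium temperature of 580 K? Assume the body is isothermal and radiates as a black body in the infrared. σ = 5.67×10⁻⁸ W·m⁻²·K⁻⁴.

d ≈ 7.13×10¹¹ m

For an isothermal black-emitting sphere, (1−a)S·πr² = σ·4πr²·T⁴ ⇒ S = 4σT⁴/(1−a).
S = 4·5.67×10⁻⁸·(580)⁴/1.00 = 25670 W/m².
Flux falls as S = L/(4πd²), so d = √(L/(4πS)) = √(1.64×10²⁹/(4π·25670)).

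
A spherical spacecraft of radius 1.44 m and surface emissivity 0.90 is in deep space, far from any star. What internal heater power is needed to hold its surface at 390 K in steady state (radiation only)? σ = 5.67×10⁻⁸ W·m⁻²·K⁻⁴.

P ≈ 30800 W

P = εσ·4πr²·T⁴.
4πr² = 26.06 m²; T⁴ = 2.313×10¹⁰ K⁴.
P = 0.90·5.67×10⁻⁸·26.06·2.313×10¹⁰.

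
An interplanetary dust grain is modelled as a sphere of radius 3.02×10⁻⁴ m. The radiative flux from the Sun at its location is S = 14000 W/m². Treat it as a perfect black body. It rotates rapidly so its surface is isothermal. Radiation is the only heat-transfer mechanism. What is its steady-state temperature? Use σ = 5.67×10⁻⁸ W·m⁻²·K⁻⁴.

At equilibrium, absorbed power = emitted power.
Absorbing cross-section = πr² = 2.865×10⁻⁷ m²; emitting surface = 4πr² = 1.146×10⁻⁶ m² (ratio 4).
S·A_cross = εσ·A_surf·T⁴  ⇒  T⁴ = S/(4σ).
T⁴ = 1.00·14000/(4·5.67×10⁻⁸) = 6.173×10¹⁰ K⁴.
T = (6.173×10¹⁰)^(1/4).

T ≈ 498 K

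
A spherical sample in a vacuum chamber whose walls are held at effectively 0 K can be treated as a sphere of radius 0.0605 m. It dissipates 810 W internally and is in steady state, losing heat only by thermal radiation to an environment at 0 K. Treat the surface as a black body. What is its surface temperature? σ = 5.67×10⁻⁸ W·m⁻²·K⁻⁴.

T ≈ 747 K

Steady state: internal power = radiated power, P = εσA T⁴.
Radiating area A = 4πr² = 0.04600 m².
T⁴ = P/(εσA) = 810/(1.0·5.67×10⁻⁸·0.04600) = 3.106×10¹¹ K⁴.
T = (3.106×10¹¹)^(1/4).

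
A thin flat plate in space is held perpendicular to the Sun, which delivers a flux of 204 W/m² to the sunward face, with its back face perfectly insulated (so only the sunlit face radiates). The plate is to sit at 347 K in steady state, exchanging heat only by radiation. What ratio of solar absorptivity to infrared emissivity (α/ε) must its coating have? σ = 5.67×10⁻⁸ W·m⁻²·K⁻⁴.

α/ε ≈ 4.03

Balance: αS·A = εσ·1A·T⁴ ⇒ α/ε = σT⁴/S.
α/ε = 5.67×10⁻⁸·(347)⁴/204 = 5.67×10⁻⁸·1.450×10¹⁰/204.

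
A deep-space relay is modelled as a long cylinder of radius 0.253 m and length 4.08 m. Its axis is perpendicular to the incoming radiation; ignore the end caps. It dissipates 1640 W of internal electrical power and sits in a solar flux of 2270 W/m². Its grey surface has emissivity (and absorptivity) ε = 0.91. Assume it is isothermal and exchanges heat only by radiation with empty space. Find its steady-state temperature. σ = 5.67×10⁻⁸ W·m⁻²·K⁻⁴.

At steady state, absorbed solar power + internal power = radiated power.
Absorbed: α·S·A_cross = 0.91·2270·2.064 = 4265 W (cross-section 2rL).
Total input = 4265 + 1640 = 5905 W.
Radiated: εσ·A_surf·T⁴ with A_surf = 2πrL = 6.486 m².
T⁴ = 5905/(0.91·5.67×10⁻⁸·6.486) = 1.764×10¹⁰ K⁴.

T ≈ 364 K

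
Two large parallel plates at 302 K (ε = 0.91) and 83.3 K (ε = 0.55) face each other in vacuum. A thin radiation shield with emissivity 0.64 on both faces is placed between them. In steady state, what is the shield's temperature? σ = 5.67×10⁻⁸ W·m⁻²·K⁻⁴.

In steady state the net flux on the hot side equals that on the cold side.
σ(T₁⁴−T_s⁴)/D₁ = σ(T_s⁴−T₂⁴)/D₂, with D₁ = 1/ε₁+1/ε_s−1 = 1.661, D₂ = 1/ε_s+1/ε₂−1 = 2.381.
Solve for T_s⁴: T_s⁴ = (D₂·T₁⁴ + D₁·T₂⁴)/(D₁+D₂) = 4.919×10⁹ K⁴.

T_s ≈ 265 K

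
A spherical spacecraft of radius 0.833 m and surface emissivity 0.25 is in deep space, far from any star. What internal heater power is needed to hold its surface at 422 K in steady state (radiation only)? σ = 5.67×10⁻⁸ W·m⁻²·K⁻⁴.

P = εσ·4πr²·T⁴.
4πr² = 8.720 m²; T⁴ = 3.171×10¹⁰ K⁴.
P = 0.25·5.67×10⁻⁸·8.720·3.171×10¹⁰.

P ≈ 3920 W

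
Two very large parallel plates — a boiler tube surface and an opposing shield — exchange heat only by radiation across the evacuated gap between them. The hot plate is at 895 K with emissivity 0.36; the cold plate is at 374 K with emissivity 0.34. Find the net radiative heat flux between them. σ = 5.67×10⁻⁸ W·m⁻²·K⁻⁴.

For two infinite grey parallel plates, q = σ(T₁⁴ − T₂⁴)/(1/ε₁ + 1/ε₂ − 1).
T₁⁴ − T₂⁴ = 6.416×10¹¹ − 1.957×10¹⁰ = 6.221×10¹¹ K⁴.
1/ε₁ + 1/ε₂ − 1 = 2.778 + 2.941 − 1 = 4.719.
q = 5.67×10⁻⁸ × 6.221×10¹¹ / 4.719.

q ≈ 7470 W/m²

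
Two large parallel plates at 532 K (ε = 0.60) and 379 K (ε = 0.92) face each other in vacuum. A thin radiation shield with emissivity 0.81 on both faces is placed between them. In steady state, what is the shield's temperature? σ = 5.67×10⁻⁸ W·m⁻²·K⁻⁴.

T_s ≈ 461 K

In steady state the net flux on the hot side equals that on the cold side.
σ(T₁⁴−T_s⁴)/D₁ = σ(T_s⁴−T₂⁴)/D₂, with D₁ = 1/ε₁+1/ε_s−1 = 1.901, D₂ = 1/ε_s+1/ε₂−1 = 1.322.
Solve for T_s⁴: T_s⁴ = (D₂·T₁⁴ + D₁·T₂⁴)/(D₁+D₂) = 4.502×10¹⁰ K⁴.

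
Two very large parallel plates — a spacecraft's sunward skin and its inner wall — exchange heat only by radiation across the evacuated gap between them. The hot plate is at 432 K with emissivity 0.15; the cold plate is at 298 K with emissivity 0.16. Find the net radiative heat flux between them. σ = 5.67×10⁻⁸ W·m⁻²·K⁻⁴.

For two infinite grey parallel plates, q = σ(T₁⁴ − T₂⁴)/(1/ε₁ + 1/ε₂ − 1).
T₁⁴ − T₂⁴ = 3.483×10¹⁰ − 7.886×10⁹ = 2.694×10¹⁰ K⁴.
1/ε₁ + 1/ε₂ − 1 = 6.667 + 6.250 − 1 = 11.92.
q = 5.67×10⁻⁸ × 2.694×10¹⁰ / 11.92.

q ≈ 128 W/m²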